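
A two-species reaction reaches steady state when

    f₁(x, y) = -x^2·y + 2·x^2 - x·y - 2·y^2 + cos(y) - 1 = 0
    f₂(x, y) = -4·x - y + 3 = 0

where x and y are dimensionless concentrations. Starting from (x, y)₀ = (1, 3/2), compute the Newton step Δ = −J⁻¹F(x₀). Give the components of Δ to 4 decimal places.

(-0.4526, -0.6894)

At (1, 3/2): F = (-6.429263, -2.5000).
Jacobian J = [[-2·x·y + 4·x - y, -x^2 - x - 4·y - sin(y)], [-4, -1]].
At the point, J = [[-0.5000, -8.997495], [-4.0000, -1.0000]] (det J = -35.489980).
Solving J·Δ = −F gives Δ = (-0.4526, -0.6894).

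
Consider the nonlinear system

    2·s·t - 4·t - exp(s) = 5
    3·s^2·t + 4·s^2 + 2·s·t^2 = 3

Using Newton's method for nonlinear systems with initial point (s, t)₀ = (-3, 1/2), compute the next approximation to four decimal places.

(-2.2167, -0.4305)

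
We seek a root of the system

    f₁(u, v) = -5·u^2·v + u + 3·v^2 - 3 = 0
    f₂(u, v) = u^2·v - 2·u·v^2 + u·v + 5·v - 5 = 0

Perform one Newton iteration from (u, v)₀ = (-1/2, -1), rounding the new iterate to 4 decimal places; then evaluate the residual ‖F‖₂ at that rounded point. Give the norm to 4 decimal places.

23.5838

At (-1/2, -1): F = (0.7500, -8.7500).
Jacobian J = [[-10·u·v + 1, -5·u^2 + 6·v], [2·u·v - 2·v^2 + v, u^2 - 4·u·v + u + 5]].
At the point, J = [[-4.0000, -7.2500], [-2.0000, 2.7500]] (det J = -25.5000).
Solving J·Δ = −F gives Δ = (-2.4069, 1.4314).
Then the next iterate is (u, v)₁ = (-2.9069, 0.4314).
Re-evaluating at (-2.9069, 0.4314): F = (-23.575378, 0.630305), so ‖F‖₂ = 23.5838.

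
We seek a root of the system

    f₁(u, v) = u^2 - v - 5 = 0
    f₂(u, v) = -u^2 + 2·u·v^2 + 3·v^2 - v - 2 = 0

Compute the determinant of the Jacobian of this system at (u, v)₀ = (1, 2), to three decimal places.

J = [[2·u, -1], [-2·u + 2·v^2, 4·u·v + 6·v - 1]].
At the point, J = [[2.000, -1.000], [6.000, 19.000]].
det J = 44.000.

44.000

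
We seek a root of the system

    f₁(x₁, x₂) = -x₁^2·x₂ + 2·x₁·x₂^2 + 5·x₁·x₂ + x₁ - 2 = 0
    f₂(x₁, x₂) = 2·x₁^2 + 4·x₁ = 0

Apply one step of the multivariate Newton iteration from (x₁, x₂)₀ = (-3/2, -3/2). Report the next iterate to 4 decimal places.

At (-3/2, -3/2): F = (4.3750, -1.5000).
Jacobian J = [[-2·x₁·x₂ + 2·x₂^2 + 5·x₂ + 1, -x₁^2 + 4·x₁·x₂ + 5·x₁], [4·x₁ + 4, 0]].
At the point, J = [[-6.5000, -0.7500], [-2.0000, 0.0000]] (det J = -1.5000).
Solving J·Δ = −F gives Δ = (-0.7500, 12.3333).
Then the next iterate is (x₁, x₂)₁ = (-2.2500, 10.8333).

(-2.2500, 10.8333)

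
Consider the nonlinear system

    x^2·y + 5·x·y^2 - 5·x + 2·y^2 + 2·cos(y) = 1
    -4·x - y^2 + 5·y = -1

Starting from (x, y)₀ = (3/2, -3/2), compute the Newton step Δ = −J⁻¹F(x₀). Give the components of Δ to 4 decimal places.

(-3.3803, 0.1536)

At (3/2, -3/2): F = (9.641474, -14.7500).
Jacobian J = [[2·x·y + 5·y^2 - 5, x^2 + 10·x·y + 4·y - 2·sin(y)], [-4, -2·y + 5]].
At the point, J = [[1.7500, -24.255010], [-4.0000, 8.0000]] (det J = -83.020040).
Solving J·Δ = −F gives Δ = (-3.3803, 0.1536).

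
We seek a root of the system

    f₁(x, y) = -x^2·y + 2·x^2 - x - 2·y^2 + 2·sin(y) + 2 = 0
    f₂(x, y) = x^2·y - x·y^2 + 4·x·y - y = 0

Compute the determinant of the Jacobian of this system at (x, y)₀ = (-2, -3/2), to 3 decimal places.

169.818

J = [[-2·x·y + 4·x - 1, -x^2 - 4·y + 2·cos(y)], [2·x·y - y^2 + 4·y, x^2 - 2·x·y + 4·x - 1]].
At the point, J = [[-15.000, 2.14147], [-2.250, -11.000]].
det J = 169.818.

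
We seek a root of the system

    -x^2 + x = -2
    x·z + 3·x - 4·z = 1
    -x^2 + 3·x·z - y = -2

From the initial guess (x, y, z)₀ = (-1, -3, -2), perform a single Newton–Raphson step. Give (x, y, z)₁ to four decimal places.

(-1.0000, 3.4000, -0.8000)

At (-1, -3, -2): F = (0.0000, 6.0000, 10.0000).
Jacobian J = [[-2·x + 1, 0, 0], [z + 3, 0, x - 4], [-2·x + 3·z, -1, 3·x]].
At the point, J = [[3.0000, 0.0000, 0.0000], [1.0000, 0.0000, -5.0000], [-4.0000, -1.0000, -3.0000]] (det J = -15.0000).
Solving J·Δ = −F gives Δ = (0.0000, 6.4000, 1.2000).
Then the next iterate is (x, y, z)₁ = (-1.0000, 3.4000, -0.8000).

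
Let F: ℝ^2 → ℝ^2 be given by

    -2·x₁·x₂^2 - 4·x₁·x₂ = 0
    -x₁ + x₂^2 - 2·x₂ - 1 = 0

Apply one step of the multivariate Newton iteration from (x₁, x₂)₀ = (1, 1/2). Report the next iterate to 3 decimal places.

At (1, 1/2): F = (-2.500, -2.750).
Jacobian J = [[-2·x₂^2 - 4·x₂, -4·x₁·x₂ - 4·x₁], [-1, 2·x₂ - 2]].
At the point, J = [[-2.500, -6.000], [-1.000, -1.000]] (det J = -3.500).
Solving J·Δ = −F gives Δ = (-4.000, 1.250).
Then the next iterate is (x₁, x₂)₁ = (-3.000, 1.750).

(-3.000, 1.750)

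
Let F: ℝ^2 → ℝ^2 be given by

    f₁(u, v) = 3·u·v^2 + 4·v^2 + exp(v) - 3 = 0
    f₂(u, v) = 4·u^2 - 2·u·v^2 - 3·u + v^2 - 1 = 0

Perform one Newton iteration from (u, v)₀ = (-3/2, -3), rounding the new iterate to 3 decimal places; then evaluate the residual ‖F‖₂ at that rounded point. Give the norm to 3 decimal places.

At (-3/2, -3): F = (-7.45021, 48.500).
Jacobian J = [[3·v^2, 6·u·v + 8·v + exp(v)], [8·u - 2·v^2 - 3, -4·u·v + 2·v]].
At the point, J = [[27.000, 3.04979], [-33.000, -24.000]] (det J = -547.35703).
Solving J·Δ = −F gives Δ = (0.056, 1.943).
Then the next iterate is (u, v)₁ = (-1.444, -1.057).
Re-evaluating at (-1.444, -1.057): F = (-3.02343, 16.01641), so ‖F‖₂ = 16.299.

16.299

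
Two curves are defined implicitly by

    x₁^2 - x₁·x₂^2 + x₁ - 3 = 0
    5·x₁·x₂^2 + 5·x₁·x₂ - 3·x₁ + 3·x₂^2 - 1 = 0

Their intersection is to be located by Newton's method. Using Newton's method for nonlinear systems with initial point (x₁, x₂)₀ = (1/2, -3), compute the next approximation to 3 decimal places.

(-0.159, -2.289)

At (1/2, -3): F = (-6.750, 39.500).
Jacobian J = [[2·x₁ - x₂^2 + 1, -2·x₁·x₂], [5·x₂^2 + 5·x₂ - 3, 10·x₁·x₂ + 5·x₁ + 6·x₂]].
At the point, J = [[-7.000, 3.000], [27.000, -30.500]] (det J = 132.500).
Solving J·Δ = −F gives Δ = (-0.659, 0.711).
Then the next iterate is (x₁, x₂)₁ = (-0.159, -2.289).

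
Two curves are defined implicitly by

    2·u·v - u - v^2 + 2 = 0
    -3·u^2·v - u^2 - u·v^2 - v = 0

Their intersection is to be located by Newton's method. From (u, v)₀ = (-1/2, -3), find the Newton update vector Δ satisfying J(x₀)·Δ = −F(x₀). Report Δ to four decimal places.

(0.2611, 1.0655)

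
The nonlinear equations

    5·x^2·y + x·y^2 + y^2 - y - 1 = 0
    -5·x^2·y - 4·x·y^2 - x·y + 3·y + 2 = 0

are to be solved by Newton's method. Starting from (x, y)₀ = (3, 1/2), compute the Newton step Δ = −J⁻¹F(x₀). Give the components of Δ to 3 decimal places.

(-1.631, 0.060)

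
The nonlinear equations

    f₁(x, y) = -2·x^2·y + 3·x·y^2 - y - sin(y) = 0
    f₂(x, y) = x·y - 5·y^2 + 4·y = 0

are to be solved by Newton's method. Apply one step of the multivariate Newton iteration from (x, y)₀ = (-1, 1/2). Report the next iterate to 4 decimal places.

(2.4825, 1.4956)

At (-1, 1/2): F = (-2.729426, 0.2500).
Jacobian J = [[-4·x·y + 3·y^2, -2·x^2 + 6·x·y - cos(y) - 1], [y, x - 10·y + 4]].
At the point, J = [[2.7500, -6.877583], [0.5000, -2.0000]] (det J = -2.061209).
Solving J·Δ = −F gives Δ = (3.4825, 0.9956).
Then the next iterate is (x, y)₁ = (2.4825, 1.4956).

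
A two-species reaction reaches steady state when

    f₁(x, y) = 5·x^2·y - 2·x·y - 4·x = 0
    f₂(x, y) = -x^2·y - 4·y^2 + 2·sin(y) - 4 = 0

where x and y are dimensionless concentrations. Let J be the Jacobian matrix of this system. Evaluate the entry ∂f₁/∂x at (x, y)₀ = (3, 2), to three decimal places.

52.000

∂f₁/∂x = 10·x·y - 2·y - 4.
At (3, 2) this is 52.000.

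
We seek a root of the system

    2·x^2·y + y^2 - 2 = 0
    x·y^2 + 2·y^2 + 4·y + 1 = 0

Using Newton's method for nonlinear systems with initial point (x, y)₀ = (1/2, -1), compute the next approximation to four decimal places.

(0.2857, -1.7143)

At (1/2, -1): F = (-1.5000, -0.5000).
Jacobian J = [[4·x·y, 2·x^2 + 2·y], [y^2, 2·x·y + 4·y + 4]].
At the point, J = [[-2.0000, -1.5000], [1.0000, -1.0000]] (det J = 3.5000).
Solving J·Δ = −F gives Δ = (-0.2143, -0.7143).
Then the next iterate is (x, y)₁ = (0.2857, -1.7143).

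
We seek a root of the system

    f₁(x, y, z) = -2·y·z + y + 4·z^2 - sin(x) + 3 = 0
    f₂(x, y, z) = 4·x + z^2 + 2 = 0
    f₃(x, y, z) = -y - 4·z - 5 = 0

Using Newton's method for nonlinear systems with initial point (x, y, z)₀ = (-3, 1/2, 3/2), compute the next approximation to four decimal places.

(0.4188, -3.0999, -0.4750)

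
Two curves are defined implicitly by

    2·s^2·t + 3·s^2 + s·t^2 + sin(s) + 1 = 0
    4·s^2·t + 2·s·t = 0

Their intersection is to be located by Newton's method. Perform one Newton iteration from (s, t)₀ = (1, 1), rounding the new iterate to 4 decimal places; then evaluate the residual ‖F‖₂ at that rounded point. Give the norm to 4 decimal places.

At (1, 1): F = (7.841471, 6.0000).
Jacobian J = [[4·s·t + 6·s + t^2 + cos(s), 2·s^2 + 2·s·t], [8·s·t + 2·t, 4·s^2 + 2·s]].
At the point, J = [[11.540302, 4.0000], [10.0000, 6.0000]] (det J = 29.241814).
Solving J·Δ = −F gives Δ = (-0.7882, 0.3137).
Then the next iterate is (s, t)₁ = (0.2118, 1.3137).
Re-evaluating at (0.2118, 1.3137): F = (1.828187, 0.792210), so ‖F‖₂ = 1.9925.

1.9925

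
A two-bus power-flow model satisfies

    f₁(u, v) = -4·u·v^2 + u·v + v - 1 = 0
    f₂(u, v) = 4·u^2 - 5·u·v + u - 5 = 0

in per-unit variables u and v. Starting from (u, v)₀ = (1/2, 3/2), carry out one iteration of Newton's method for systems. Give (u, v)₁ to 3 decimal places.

(3.767, -4.667)

At (1/2, 3/2): F = (-3.250, -7.250).
Jacobian J = [[-4·v^2 + v, -8·u·v + u + 1], [8·u - 5·v + 1, -5·u]].
At the point, J = [[-7.500, -4.500], [-2.500, -2.500]] (det J = 7.500).
Solving J·Δ = −F gives Δ = (3.267, -6.167).
Then the next iterate is (u, v)₁ = (3.767, -4.667).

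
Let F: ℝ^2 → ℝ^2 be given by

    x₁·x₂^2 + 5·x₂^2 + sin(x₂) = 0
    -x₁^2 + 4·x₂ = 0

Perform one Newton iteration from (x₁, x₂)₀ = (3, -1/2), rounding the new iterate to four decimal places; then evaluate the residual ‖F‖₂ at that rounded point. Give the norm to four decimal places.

At (3, -1/2): F = (1.520574, -11.0000).
Jacobian J = [[x₂^2, 2·x₁·x₂ + 10·x₂ + cos(x₂)], [-2·x₁, 4]].
At the point, J = [[0.2500, -7.122417], [-6.0000, 4.0000]] (det J = -41.734505).
Solving J·Δ = −F gives Δ = (-1.7315, 0.1527).
Then the next iterate is (x₁, x₂)₁ = (1.2685, -0.3473).
Re-evaluating at (1.2685, -0.3473): F = (0.415729, -2.998292), so ‖F‖₂ = 3.0270.

3.0270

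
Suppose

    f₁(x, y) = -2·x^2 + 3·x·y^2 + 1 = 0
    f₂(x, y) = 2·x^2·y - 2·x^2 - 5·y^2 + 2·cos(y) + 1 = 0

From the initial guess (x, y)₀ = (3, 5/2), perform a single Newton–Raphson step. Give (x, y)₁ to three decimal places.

(2.881, 1.646)

At (3, 5/2): F = (39.250, -4.85229).
Jacobian J = [[-4·x + 3·y^2, 6·x·y], [4·x·y - 4·x, 2·x^2 - 10·y - 2·sin(y)]].
At the point, J = [[6.750, 45.000], [18.000, -8.19694]] (det J = -865.32937).
Solving J·Δ = −F gives Δ = (-0.119, -0.854).
Then the next iterate is (x, y)₁ = (2.881, 1.646).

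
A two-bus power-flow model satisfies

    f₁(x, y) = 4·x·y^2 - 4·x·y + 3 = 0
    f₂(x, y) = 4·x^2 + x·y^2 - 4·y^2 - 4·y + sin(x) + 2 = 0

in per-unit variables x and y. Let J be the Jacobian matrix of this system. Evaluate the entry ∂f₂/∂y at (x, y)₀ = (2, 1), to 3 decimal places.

∂f₂/∂y = 2·x·y - 8·y - 4.
At (2, 1) this is -8.000.

-8.000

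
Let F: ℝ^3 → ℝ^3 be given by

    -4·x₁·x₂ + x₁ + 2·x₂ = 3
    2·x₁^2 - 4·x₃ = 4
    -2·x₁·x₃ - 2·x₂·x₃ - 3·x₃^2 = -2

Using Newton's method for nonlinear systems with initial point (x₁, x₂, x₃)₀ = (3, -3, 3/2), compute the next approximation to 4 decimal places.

At (3, -3, 3/2): F = (30.0000, 8.0000, -4.7500).
Jacobian J = [[-4·x₂ + 1, -4·x₁ + 2, 0], [4·x₁, 0, -4], [-2·x₃, -2·x₃, -2·x₁ - 2·x₂ - 6·x₃]].
At the point, J = [[13.0000, -10.0000, 0.0000], [12.0000, 0.0000, -4.0000], [-3.0000, -3.0000, -9.0000]] (det J = -1356.0000).
Solving J·Δ = −F gives Δ = (-0.9366, 1.7824, -0.8097).
Then the next iterate is (x₁, x₂, x₃)₁ = (2.0634, -1.2176, 0.6903).

(2.0634, -1.2176, 0.6903)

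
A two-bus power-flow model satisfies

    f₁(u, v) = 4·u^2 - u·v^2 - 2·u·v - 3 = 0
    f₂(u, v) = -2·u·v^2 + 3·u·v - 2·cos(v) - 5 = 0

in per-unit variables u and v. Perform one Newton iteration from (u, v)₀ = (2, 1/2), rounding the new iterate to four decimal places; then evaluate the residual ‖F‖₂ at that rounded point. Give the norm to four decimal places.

10.3440

At (2, 1/2): F = (10.5000, -4.755165).
Jacobian J = [[8·u - v^2 - 2·v, -2·u·v - 2·u], [-2·v^2 + 3·v, -4·u·v + 3·u + 2·sin(v)]].
At the point, J = [[14.7500, -6.0000], [1.0000, 2.958851]] (det J = 49.643053).
Solving J·Δ = −F gives Δ = (-0.0511, 1.6244).
Then the next iterate is (u, v)₁ = (1.9489, 2.1244).
Re-evaluating at (1.9489, 2.1244): F = (-4.883174, -9.118824), so ‖F‖₂ = 10.3440.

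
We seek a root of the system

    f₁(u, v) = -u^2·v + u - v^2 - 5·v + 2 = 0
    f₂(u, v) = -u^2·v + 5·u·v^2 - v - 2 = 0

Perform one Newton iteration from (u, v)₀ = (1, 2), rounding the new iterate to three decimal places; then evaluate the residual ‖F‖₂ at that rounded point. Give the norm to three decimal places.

2.202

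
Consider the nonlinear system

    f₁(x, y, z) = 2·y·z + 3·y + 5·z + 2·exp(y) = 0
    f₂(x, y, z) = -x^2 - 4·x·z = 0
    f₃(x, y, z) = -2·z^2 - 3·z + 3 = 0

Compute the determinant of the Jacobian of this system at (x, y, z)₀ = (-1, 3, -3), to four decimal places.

J = [[0, 2·z + 2·exp(y) + 3, 2·y + 5], [-2·x - 4·z, 0, -4·x], [0, 0, -4·z - 3]].
At the point, J = [[0.0000, 37.171074, 11.0000], [14.0000, 0.0000, 4.0000], [0.0000, 0.0000, 9.0000]].
det J = -4683.5553.

-4683.5553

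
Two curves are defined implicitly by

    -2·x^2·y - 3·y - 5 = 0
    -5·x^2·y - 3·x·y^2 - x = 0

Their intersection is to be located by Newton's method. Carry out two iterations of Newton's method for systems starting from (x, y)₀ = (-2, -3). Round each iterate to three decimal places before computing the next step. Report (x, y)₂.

At (-2, -3): F = (28.000, 116.000).
Jacobian J = [[-4·x·y, -2·x^2 - 3], [-10·x·y - 3·y^2 - 1, -5·x^2 - 6·x·y]].
At the point, J = [[-24.000, -11.000], [-88.000, -56.000]] (det J = 376.000).
Solving J·Δ = −F gives Δ = (0.777, 0.851).
Then the next iterate is (x, y)₁ = (-1.223, -2.149).
Round to (-1.223, -2.149) and repeat: F = (7.87564, 34.23879), J = [[-10.51291, -5.99146], [-41.13687, -23.24801]].
Δ = (10.673, -17.413), so (x, y)₂ = (9.450, -19.562).

(9.450, -19.562)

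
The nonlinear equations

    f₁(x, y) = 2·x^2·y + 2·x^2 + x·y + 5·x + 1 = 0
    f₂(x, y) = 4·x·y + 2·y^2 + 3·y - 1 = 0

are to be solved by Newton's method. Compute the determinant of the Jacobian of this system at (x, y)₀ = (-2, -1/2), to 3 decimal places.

J = [[4·x·y + 4·x + y + 5, 2·x^2 + x], [4·y, 4·x + 4·y + 3]].
At the point, J = [[0.500, 6.000], [-2.000, -7.000]].
det J = 8.500.

8.500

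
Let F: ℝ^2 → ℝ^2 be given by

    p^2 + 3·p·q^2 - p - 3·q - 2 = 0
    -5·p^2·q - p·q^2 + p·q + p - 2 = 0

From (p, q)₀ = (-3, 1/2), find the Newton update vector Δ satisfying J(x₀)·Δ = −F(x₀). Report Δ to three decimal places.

(1.302, -0.157)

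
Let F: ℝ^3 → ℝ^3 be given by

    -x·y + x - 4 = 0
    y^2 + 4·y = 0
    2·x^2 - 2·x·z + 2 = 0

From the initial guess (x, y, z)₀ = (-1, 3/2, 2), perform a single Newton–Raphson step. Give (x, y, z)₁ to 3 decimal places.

At (-1, 3/2, 2): F = (-3.500, 8.250, 8.000).
Jacobian J = [[-y + 1, -x, 0], [0, 2·y + 4, 0], [4·x - 2·z, 0, -2·x]].
At the point, J = [[-0.500, 1.000, 0.000], [0.000, 7.000, 0.000], [-8.000, 0.000, 2.000]] (det J = -7.000).
Solving J·Δ = −F gives Δ = (-9.357, -1.179, -41.429).
Then the next iterate is (x, y, z)₁ = (-10.357, 0.321, -39.429).

(-10.357, 0.321, -39.429)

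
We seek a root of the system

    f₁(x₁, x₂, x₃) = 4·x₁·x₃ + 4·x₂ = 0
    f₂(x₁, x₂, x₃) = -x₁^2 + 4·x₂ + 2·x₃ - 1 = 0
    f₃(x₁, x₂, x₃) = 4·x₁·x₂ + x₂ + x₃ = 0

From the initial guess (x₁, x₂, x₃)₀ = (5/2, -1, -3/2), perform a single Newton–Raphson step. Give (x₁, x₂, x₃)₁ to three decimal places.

At (5/2, -1, -3/2): F = (-19.000, -14.250, -12.500).
Jacobian J = [[4·x₃, 4, 4·x₁], [-2·x₁, 4, 2], [4·x₂, 4·x₁ + 1, 1]].
At the point, J = [[-6.000, 4.000, 10.000], [-5.000, 4.000, 2.000], [-4.000, 11.000, 1.000]] (det J = -294.000).
Solving J·Δ = −F gives Δ = (-2.614, 0.162, 0.267).
Then the next iterate is (x₁, x₂, x₃)₁ = (-0.114, -0.838, -1.233).

(-0.114, -0.838, -1.233)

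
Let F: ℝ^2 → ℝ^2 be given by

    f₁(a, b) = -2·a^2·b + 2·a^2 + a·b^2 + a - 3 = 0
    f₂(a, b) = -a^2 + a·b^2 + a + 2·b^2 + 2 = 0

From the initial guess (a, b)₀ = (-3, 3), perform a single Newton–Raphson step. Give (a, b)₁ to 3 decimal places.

(-2.274, 1.769)

At (-3, 3): F = (-69.000, -19.000).
Jacobian J = [[-4·a·b + 4·a + b^2 + 1, -2·a^2 + 2·a·b], [-2·a + b^2 + 1, 2·a·b + 4·b]].
At the point, J = [[34.000, -36.000], [16.000, -6.000]] (det J = 372.000).
Solving J·Δ = −F gives Δ = (0.726, -1.231).
Then the next iterate is (a, b)₁ = (-2.274, 1.769).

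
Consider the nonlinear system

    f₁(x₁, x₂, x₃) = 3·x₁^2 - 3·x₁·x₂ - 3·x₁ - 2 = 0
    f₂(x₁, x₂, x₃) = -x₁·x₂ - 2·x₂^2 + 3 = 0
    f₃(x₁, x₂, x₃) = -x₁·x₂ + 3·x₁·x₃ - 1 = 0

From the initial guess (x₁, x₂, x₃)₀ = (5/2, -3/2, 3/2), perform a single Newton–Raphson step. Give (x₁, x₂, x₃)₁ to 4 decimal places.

(1.2156, -1.5924, 0.6301)

At (5/2, -3/2, 3/2): F = (20.5000, 2.2500, 14.0000).
Jacobian J = [[6·x₁ - 3·x₂ - 3, -3·x₁, 0], [-x₂, -x₁ - 4·x₂, 0], [-x₂ + 3·x₃, -x₁, 3·x₁]].
At the point, J = [[16.5000, -7.5000, 0.0000], [1.5000, 3.5000, 0.0000], [6.0000, -2.5000, 7.5000]] (det J = 517.5000).
Solving J·Δ = −F gives Δ = (-1.2844, -0.0924, -0.8699).
Then the next iterate is (x₁, x₂, x₃)₁ = (1.2156, -1.5924, 0.6301).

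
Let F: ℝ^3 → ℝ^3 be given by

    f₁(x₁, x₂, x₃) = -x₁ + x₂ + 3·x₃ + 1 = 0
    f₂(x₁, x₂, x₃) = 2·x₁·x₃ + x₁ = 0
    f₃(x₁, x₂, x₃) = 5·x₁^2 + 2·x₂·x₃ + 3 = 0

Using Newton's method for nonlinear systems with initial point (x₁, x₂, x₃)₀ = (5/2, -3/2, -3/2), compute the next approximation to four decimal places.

(1.5881, 3.1824, -0.8648)

At (5/2, -3/2, -3/2): F = (-7.5000, -5.0000, 38.7500).
Jacobian J = [[-1, 1, 3], [2·x₃ + 1, 0, 2·x₁], [10·x₁, 2·x₃, 2·x₂]].
At the point, J = [[-1.0000, 1.0000, 3.0000], [-2.0000, 0.0000, 5.0000], [25.0000, -3.0000, -3.0000]] (det J = 122.0000).
Solving J·Δ = −F gives Δ = (-0.9119, 4.6824, 0.6352).
Then the next iterate is (x₁, x₂, x₃)₁ = (1.5881, 3.1824, -0.8648).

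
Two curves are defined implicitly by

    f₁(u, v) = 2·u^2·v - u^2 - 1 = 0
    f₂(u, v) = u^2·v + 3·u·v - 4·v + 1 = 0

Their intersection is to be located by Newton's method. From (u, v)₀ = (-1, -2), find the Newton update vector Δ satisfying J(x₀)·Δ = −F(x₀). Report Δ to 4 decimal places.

(0.1786, 2.1071)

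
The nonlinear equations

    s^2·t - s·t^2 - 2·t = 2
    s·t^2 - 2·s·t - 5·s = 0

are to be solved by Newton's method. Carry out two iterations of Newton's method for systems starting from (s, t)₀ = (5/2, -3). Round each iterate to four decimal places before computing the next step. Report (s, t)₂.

At (5/2, -3): F = (-37.2500, 25.0000).
Jacobian J = [[2·s·t - t^2, s^2 - 2·s·t - 2], [t^2 - 2·t - 5, 2·s·t - 2·s]].
At the point, J = [[-24.0000, 19.2500], [10.0000, -20.0000]] (det J = 287.5000).
Solving J·Δ = −F gives Δ = (-0.9174, 0.7913).
Then the next iterate is (s, t)₁ = (1.5826, -2.2087).
Round to (1.5826, -2.2087) and repeat: F = (-10.835046, 6.798463), J = [[-11.869333, 7.4956], [4.295756, -10.156177]].
Δ = (-0.6688, 0.3865), so (s, t)₂ = (0.9138, -1.8222).

(0.9138, -1.8222)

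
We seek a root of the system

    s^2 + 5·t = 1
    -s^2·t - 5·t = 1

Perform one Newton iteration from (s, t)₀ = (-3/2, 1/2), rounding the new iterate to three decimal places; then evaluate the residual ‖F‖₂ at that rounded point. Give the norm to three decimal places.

0.495

At (-3/2, 1/2): F = (3.750, -4.625).
Jacobian J = [[2·s, 5], [-2·s·t, -s^2 - 5]].
At the point, J = [[-3.000, 5.000], [1.500, -7.250]] (det J = 14.250).
Solving J·Δ = −F gives Δ = (0.285, -0.579).
Then the next iterate is (s, t)₁ = (-1.215, -0.079).
Re-evaluating at (-1.215, -0.079): F = (0.08123, -0.48838), so ‖F‖₂ = 0.495.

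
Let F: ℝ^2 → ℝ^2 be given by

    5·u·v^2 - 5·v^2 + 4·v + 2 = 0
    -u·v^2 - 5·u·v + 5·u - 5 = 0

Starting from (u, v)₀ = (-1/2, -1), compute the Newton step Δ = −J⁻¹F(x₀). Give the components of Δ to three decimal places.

(1.017, 0.232)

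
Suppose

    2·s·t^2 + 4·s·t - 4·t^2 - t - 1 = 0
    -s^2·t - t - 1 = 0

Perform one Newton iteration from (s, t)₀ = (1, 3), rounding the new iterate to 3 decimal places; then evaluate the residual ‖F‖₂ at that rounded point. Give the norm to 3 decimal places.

2.205

At (1, 3): F = (-10.000, -7.000).
Jacobian J = [[2·t^2 + 4·t, 4·s·t + 4·s - 8·t - 1], [-2·s·t, -s^2 - 1]].
At the point, J = [[30.000, -9.000], [-6.000, -2.000]] (det J = -114.000).
Solving J·Δ = −F gives Δ = (-0.377, -2.368).
Then the next iterate is (s, t)₁ = (0.623, 0.632).
Re-evaluating at (0.623, 0.632): F = (-1.15707, -1.87730), so ‖F‖₂ = 2.205.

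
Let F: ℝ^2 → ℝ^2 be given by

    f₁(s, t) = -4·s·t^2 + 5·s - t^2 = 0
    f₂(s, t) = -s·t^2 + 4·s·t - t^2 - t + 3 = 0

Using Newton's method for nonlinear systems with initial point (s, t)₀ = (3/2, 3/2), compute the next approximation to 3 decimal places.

(0.114, 1.371)

At (3/2, 3/2): F = (-8.250, 4.875).
Jacobian J = [[-4·t^2 + 5, -8·s·t - 2·t], [-t^2 + 4·t, -2·s·t + 4·s - 2·t - 1]].
At the point, J = [[-4.000, -21.000], [3.750, -2.500]] (det J = 88.750).
Solving J·Δ = −F gives Δ = (-1.386, -0.129).
Then the next iterate is (s, t)₁ = (0.114, 1.371).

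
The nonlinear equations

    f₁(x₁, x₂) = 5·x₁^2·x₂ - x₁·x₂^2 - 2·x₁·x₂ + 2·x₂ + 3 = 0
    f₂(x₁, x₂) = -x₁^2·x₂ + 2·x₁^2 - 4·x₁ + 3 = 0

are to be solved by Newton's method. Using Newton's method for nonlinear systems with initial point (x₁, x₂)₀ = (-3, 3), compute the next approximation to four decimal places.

(-0.3512, 4.2553)

At (-3, 3): F = (189.0000, 6.0000).
Jacobian J = [[10·x₁·x₂ - x₂^2 - 2·x₂, 5·x₁^2 - 2·x₁·x₂ - 2·x₁ + 2], [-2·x₁·x₂ + 4·x₁ - 4, -x₁^2]].
At the point, J = [[-105.0000, 71.0000], [2.0000, -9.0000]] (det J = 803.0000).
Solving J·Δ = −F gives Δ = (2.6488, 1.2553).
Then the next iterate is (x₁, x₂)₁ = (-0.3512, 4.2553).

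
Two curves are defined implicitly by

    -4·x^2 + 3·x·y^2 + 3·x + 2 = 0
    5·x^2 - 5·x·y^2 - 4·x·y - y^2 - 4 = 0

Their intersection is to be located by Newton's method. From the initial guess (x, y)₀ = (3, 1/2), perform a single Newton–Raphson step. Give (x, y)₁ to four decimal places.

(1.9027, 0.5588)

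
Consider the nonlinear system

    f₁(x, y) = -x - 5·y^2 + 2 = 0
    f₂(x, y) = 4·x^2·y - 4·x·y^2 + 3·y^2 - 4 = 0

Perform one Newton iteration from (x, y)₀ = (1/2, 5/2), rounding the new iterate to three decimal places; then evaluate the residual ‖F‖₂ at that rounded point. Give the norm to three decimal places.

7.025

At (1/2, 5/2): F = (-29.750, 4.750).
Jacobian J = [[-1, -10·y], [8·x·y - 4·y^2, 4·x^2 - 8·x·y + 6·y]].
At the point, J = [[-1.000, -25.000], [-15.000, 6.000]] (det J = -381.000).
Solving J·Δ = −F gives Δ = (-0.157, -1.184).
Then the next iterate is (x, y)₁ = (0.343, 1.316).
Re-evaluating at (0.343, 1.316): F = (-7.00228, -0.56123), so ‖F‖₂ = 7.025.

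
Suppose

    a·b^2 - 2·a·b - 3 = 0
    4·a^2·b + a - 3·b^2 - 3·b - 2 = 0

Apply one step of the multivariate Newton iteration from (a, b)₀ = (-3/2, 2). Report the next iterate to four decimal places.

(-1.3913, 1.0000)

At (-3/2, 2): F = (-3.0000, -3.5000).
Jacobian J = [[b^2 - 2·b, 2·a·b - 2·a], [8·a·b + 1, 4·a^2 - 6·b - 3]].
At the point, J = [[0.0000, -3.0000], [-23.0000, -6.0000]] (det J = -69.0000).
Solving J·Δ = −F gives Δ = (0.1087, -1.0000).
Then the next iterate is (a, b)₁ = (-1.3913, 1.0000).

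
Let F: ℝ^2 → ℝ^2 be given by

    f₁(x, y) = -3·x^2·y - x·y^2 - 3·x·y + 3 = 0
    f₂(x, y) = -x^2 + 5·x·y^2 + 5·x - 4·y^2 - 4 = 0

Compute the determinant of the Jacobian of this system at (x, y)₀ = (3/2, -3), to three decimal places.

J = [[-6·x·y - y^2 - 3·y, -3·x^2 - 2·x·y - 3·x], [-2·x + 5·y^2 + 5, 10·x·y - 8·y]].
At the point, J = [[27.000, -2.250], [47.000, -21.000]].
det J = -461.250.

-461.250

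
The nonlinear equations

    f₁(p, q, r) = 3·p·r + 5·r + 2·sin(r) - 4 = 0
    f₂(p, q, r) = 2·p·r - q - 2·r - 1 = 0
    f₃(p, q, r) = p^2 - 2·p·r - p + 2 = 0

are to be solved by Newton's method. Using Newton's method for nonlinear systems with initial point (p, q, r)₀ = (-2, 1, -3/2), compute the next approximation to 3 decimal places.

(-2.825, 15.949, -2.412)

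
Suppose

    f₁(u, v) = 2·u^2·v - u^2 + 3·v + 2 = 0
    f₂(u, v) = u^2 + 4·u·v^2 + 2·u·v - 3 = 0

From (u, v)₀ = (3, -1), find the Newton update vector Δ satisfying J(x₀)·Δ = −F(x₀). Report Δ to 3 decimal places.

At (3, -1): F = (-28.000, 12.000).
Jacobian J = [[4·u·v - 2·u, 2·u^2 + 3], [2·u + 4·v^2 + 2·v, 8·u·v + 2·u]].
At the point, J = [[-18.000, 21.000], [8.000, -18.000]] (det J = 156.000).
Solving J·Δ = −F gives Δ = (-1.615, -0.051).

(-1.615, -0.051)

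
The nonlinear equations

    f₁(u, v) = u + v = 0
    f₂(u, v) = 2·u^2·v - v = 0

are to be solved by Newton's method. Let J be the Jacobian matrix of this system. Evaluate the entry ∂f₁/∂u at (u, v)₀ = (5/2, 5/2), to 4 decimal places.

∂f₁/∂u = 1.
At (5/2, 5/2) this is 1.0000.

1.0000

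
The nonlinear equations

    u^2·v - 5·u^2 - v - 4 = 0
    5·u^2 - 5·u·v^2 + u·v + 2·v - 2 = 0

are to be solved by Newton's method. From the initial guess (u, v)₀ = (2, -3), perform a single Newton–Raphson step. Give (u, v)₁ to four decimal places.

(1.0530, -2.1018)

At (2, -3): F = (-33.0000, -84.0000).
Jacobian J = [[2·u·v - 10·u, u^2 - 1], [10·u - 5·v^2 + v, -10·u·v + u + 2]].
At the point, J = [[-32.0000, 3.0000], [-28.0000, 64.0000]] (det J = -1964.0000).
Solving J·Δ = −F gives Δ = (-0.9470, 0.8982).
Then the next iterate is (u, v)₁ = (1.0530, -2.1018).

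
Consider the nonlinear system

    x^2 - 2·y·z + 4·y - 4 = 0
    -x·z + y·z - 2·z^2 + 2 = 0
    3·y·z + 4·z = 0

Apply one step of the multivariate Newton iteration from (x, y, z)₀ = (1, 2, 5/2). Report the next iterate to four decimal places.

(0.2660, 0.2340, 1.3245)

At (1, 2, 5/2): F = (-5.0000, -8.0000, 25.0000).
Jacobian J = [[2·x, -2·z + 4, -2·y], [-z, z, -x + y - 4·z], [0, 3·z, 3·y + 4]].
At the point, J = [[2.0000, -1.0000, -4.0000], [-2.5000, 2.5000, -9.0000], [0.0000, 7.5000, 10.0000]] (det J = 235.0000).
Solving J·Δ = −F gives Δ = (-0.7340, -1.7660, -1.1755).
Then the next iterate is (x, y, z)₁ = (0.2660, 0.2340, 1.3245).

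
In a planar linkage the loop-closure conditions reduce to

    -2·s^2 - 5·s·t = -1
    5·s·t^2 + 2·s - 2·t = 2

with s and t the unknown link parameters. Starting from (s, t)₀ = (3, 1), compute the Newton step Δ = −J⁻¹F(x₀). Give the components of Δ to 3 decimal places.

(-1.728, -0.175)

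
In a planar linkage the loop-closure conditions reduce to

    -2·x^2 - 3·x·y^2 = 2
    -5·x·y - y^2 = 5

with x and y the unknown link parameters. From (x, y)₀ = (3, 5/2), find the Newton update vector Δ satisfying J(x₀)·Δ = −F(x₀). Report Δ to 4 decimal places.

(12.7381, -10.3988)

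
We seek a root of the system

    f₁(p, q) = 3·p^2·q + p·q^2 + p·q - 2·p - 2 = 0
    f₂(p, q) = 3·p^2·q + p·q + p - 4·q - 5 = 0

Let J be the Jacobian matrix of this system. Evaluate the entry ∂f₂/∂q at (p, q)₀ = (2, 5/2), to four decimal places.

10.0000

∂f₂/∂q = 3·p^2 + p - 4.
At (2, 5/2) this is 10.0000.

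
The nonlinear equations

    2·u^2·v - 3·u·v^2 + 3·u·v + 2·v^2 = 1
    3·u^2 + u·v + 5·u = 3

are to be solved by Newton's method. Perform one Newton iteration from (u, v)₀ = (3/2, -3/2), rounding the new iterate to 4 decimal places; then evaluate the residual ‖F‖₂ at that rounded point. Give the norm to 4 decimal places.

At (3/2, -3/2): F = (-20.1250, 9.0000).
Jacobian J = [[4·u·v - 3·v^2 + 3·v, 2·u^2 - 6·u·v + 3·u + 4·v], [6·u + v + 5, u]].
At the point, J = [[-20.2500, 16.5000], [12.5000, 1.5000]] (det J = -236.6250).
Solving J·Δ = −F gives Δ = (-0.7552, 0.2929).
Then the next iterate is (u, v)₁ = (0.7448, -1.2071).
Re-evaluating at (0.7448, -1.2071): F = (-5.377908, 1.489133), so ‖F‖₂ = 5.5803.

5.5803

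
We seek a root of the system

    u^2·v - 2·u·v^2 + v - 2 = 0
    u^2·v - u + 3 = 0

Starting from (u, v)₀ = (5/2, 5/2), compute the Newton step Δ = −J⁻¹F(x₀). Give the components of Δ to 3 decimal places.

(-0.939, -0.852)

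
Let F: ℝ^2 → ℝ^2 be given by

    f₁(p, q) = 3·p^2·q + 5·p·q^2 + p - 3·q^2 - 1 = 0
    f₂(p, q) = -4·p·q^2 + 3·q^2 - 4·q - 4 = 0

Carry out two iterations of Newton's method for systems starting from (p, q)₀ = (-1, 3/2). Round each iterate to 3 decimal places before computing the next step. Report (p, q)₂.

(-2.253, 0.820)

At (-1, 3/2): F = (-15.500, 5.750).
Jacobian J = [[6·p·q + 5·q^2 + 1, 3·p^2 + 10·p·q - 6·q], [-4·q^2, -8·p·q + 6·q - 4]].
At the point, J = [[3.250, -21.000], [-9.000, 17.000]] (det J = -133.750).
Solving J·Δ = −F gives Δ = (-1.067, -0.903).
Then the next iterate is (p, q)₁ = (-2.067, 0.597).
Round to (-2.067, 0.597) and repeat: F = (-0.16769, -2.37198), J = [[-4.62195, -3.10452], [-1.42564, 9.45399]].
Δ = (-0.186, 0.223), so (p, q)₂ = (-2.253, 0.820).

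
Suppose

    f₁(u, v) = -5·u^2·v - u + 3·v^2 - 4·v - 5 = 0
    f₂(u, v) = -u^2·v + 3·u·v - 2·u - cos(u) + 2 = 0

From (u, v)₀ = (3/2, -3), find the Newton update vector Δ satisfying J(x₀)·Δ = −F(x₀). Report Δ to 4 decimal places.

(1.6900, 4.2289)

At (3/2, -3): F = (66.2500, -7.820737).
Jacobian J = [[-10·u·v - 1, -5·u^2 + 6·v - 4], [-2·u·v + 3·v + sin(u) - 2, -u^2 + 3·u]].
At the point, J = [[44.0000, -33.2500], [-1.002505, 2.2500]] (det J = 65.666708).
Solving J·Δ = −F gives Δ = (1.6900, 4.2289).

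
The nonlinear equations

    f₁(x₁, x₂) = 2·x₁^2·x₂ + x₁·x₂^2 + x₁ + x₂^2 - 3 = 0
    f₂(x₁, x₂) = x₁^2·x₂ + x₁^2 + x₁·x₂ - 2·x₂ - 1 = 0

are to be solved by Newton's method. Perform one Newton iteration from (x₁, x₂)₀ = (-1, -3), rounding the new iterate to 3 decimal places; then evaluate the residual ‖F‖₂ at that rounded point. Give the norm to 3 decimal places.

3.740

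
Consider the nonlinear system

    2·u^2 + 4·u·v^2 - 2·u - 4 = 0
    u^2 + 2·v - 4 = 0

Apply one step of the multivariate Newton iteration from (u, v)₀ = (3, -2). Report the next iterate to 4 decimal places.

(2.5294, -1.0882)

At (3, -2): F = (56.0000, 1.0000).
Jacobian J = [[4·u + 4·v^2 - 2, 8·u·v], [2·u, 2]].
At the point, J = [[26.0000, -48.0000], [6.0000, 2.0000]] (det J = 340.0000).
Solving J·Δ = −F gives Δ = (-0.4706, 0.9118).
Then the next iterate is (u, v)₁ = (2.5294, -1.0882).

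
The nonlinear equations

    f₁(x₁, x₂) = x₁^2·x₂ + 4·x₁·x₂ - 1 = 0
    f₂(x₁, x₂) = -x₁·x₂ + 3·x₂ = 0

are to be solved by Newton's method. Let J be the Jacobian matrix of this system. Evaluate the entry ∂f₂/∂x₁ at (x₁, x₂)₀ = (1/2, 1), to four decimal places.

-1.0000

∂f₂/∂x₁ = -x₂.
At (1/2, 1) this is -1.0000.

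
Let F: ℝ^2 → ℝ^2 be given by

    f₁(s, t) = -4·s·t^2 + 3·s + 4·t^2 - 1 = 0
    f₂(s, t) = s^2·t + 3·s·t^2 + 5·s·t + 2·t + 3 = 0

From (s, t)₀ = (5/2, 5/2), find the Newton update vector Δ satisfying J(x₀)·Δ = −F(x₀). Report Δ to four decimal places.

At (5/2, 5/2): F = (-31.0000, 101.7500).
Jacobian J = [[-4·t^2 + 3, -8·s·t + 8·t], [2·s·t + 3·t^2 + 5·t, s^2 + 6·s·t + 5·s + 2]].
At the point, J = [[-22.0000, -30.0000], [43.7500, 58.2500]] (det J = 31.0000).
Solving J·Δ = −F gives Δ = (-40.2177, 28.4597).

(-40.2177, 28.4597)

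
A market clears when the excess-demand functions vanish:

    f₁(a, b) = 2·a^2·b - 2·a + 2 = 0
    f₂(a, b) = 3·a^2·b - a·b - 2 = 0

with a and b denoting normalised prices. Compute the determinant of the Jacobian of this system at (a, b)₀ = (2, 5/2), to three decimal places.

J = [[4·a·b - 2, 2·a^2], [6·a·b - b, 3·a^2 - a]].
At the point, J = [[18.000, 8.000], [27.500, 10.000]].
det J = -40.000.

-40.000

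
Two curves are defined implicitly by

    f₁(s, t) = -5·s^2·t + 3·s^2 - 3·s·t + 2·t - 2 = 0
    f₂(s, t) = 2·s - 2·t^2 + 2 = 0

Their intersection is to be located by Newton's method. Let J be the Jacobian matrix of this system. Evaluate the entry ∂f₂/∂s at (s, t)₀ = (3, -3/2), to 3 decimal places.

∂f₂/∂s = 2.
At (3, -3/2) this is 2.000.

2.000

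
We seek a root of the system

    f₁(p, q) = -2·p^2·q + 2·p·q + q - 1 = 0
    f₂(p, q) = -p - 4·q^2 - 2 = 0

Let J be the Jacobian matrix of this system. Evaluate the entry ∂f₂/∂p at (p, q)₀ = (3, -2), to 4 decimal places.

-1.0000

∂f₂/∂p = -1.
At (3, -2) this is -1.0000.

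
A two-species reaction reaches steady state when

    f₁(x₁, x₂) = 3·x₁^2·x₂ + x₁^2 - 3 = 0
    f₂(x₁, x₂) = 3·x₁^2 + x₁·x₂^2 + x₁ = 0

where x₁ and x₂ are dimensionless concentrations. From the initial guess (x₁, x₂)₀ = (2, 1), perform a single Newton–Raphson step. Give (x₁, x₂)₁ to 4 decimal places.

(0.6538, 1.7115)

At (2, 1): F = (13.0000, 16.0000).
Jacobian J = [[6·x₁·x₂ + 2·x₁, 3·x₁^2], [6·x₁ + x₂^2 + 1, 2·x₁·x₂]].
At the point, J = [[16.0000, 12.0000], [14.0000, 4.0000]] (det J = -104.0000).
Solving J·Δ = −F gives Δ = (-1.3462, 0.7115).
Then the next iterate is (x₁, x₂)₁ = (0.6538, 1.7115).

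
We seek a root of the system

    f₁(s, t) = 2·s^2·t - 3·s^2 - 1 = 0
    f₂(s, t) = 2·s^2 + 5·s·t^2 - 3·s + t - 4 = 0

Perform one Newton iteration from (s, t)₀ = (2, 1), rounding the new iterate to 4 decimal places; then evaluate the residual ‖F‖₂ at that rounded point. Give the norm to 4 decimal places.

At (2, 1): F = (-5.0000, 9.0000).
Jacobian J = [[4·s·t - 6·s, 2·s^2], [4·s + 5·t^2 - 3, 10·s·t + 1]].
At the point, J = [[-4.0000, 8.0000], [10.0000, 21.0000]] (det J = -164.0000).
Solving J·Δ = −F gives Δ = (-1.0793, 0.0854).
Then the next iterate is (s, t)₁ = (0.9207, 1.0854).
Re-evaluating at (0.9207, 1.0854): F = (-1.702903, 1.442029), so ‖F‖₂ = 2.2314.

2.2314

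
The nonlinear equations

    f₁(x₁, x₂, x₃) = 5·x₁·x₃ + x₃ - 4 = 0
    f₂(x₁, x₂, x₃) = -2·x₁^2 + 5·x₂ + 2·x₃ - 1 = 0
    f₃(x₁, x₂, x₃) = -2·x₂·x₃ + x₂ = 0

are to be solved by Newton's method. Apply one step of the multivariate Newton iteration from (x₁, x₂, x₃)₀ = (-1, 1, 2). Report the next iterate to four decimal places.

At (-1, 1, 2): F = (-12.0000, 6.0000, -3.0000).
Jacobian J = [[5·x₃, 0, 5·x₁ + 1], [-4·x₁, 5, 2], [0, -2·x₃ + 1, -2·x₂]].
At the point, J = [[10.0000, 0.0000, -4.0000], [4.0000, 5.0000, 2.0000], [0.0000, -3.0000, -2.0000]] (det J = 8.0000).
Solving J·Δ = −F gives Δ = (-7.5000, 13.5000, -21.7500).
Then the next iterate is (x₁, x₂, x₃)₁ = (-8.5000, 14.5000, -19.7500).

(-8.5000, 14.5000, -19.7500)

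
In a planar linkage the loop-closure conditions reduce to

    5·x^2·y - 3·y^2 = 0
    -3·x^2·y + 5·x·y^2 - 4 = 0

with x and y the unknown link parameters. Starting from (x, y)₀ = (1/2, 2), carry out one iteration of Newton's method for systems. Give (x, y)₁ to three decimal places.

(0.663, 1.267)

At (1/2, 2): F = (-9.500, 4.500).
Jacobian J = [[10·x·y, 5·x^2 - 6·y], [-6·x·y + 5·y^2, -3·x^2 + 10·x·y]].
At the point, J = [[10.000, -10.750], [14.000, 9.250]] (det J = 243.000).
Solving J·Δ = −F gives Δ = (0.163, -0.733).
Then the next iterate is (x, y)₁ = (0.663, 1.267).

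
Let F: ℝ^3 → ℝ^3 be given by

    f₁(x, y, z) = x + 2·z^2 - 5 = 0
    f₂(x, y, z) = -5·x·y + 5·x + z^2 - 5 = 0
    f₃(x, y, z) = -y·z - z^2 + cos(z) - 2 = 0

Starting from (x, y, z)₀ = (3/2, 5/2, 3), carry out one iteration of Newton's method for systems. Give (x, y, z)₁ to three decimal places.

At (3/2, 5/2, 3): F = (14.500, -7.250, -19.48999).
Jacobian J = [[1, 0, 4·z], [-5·y + 5, -5·x, 2·z], [0, -z, -y - 2·z - sin(z)]].
At the point, J = [[1.000, 0.000, 12.000], [-7.500, -7.500, 6.000], [0.000, -3.000, -8.64112]] (det J = 352.80840).
Solving J·Δ = −F gives Δ = (0.829, -2.817, -1.277).
Then the next iterate is (x, y, z)₁ = (2.329, -0.317, 1.723).

(2.329, -0.317, 1.723)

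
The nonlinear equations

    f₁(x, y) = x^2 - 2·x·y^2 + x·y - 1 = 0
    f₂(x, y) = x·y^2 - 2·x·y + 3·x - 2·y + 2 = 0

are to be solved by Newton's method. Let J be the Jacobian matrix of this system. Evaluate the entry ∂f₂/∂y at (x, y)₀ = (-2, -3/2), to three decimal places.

∂f₂/∂y = 2·x·y - 2·x - 2.
At (-2, -3/2) this is 8.000.

8.000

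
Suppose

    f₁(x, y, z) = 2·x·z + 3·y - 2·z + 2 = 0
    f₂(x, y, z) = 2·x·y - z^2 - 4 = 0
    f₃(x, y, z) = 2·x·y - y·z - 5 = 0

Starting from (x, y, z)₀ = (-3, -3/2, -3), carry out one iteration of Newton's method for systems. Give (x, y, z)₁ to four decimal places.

At (-3, -3/2, -3): F = (21.5000, -4.0000, -0.5000).
Jacobian J = [[2·z, 3, 2·x - 2], [2·y, 2·x, -2·z], [2·y, 2·x - z, -y]].
At the point, J = [[-6.0000, 3.0000, -8.0000], [-3.0000, -6.0000, 6.0000], [-3.0000, -3.0000, 1.5000]] (det J = -22.5000).
Solving J·Δ = −F gives Δ = (5.8000, -8.3667, -4.8000).
Then the next iterate is (x, y, z)₁ = (2.8000, -9.8667, -7.8000).

(2.8000, -9.8667, -7.8000)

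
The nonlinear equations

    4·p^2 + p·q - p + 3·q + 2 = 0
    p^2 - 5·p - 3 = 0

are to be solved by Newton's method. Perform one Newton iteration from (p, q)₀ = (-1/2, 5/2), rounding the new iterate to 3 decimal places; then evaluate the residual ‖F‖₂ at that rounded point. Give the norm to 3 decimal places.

0.173

At (-1/2, 5/2): F = (9.750, -0.250).
Jacobian J = [[8·p + q - 1, p + 3], [2·p - 5, 0]].
At the point, J = [[-2.500, 2.500], [-6.000, 0.000]] (det J = 15.000).
Solving J·Δ = −F gives Δ = (-0.042, -3.942).
Then the next iterate is (p, q)₁ = (-0.542, -1.442).
Re-evaluating at (-0.542, -1.442): F = (0.17262, 0.00376), so ‖F‖₂ = 0.173.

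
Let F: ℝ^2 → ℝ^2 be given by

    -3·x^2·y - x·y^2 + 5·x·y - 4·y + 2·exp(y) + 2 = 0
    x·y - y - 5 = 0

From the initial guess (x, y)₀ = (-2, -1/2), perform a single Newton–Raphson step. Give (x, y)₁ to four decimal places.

At (-2, -1/2): F = (16.713061, -3.5000).
Jacobian J = [[-6·x·y - y^2 + 5·y, -3·x^2 - 2·x·y + 5·x + 2·exp(y) - 4], [y, x - 1]].
At the point, J = [[-8.7500, -26.786939], [-0.5000, -3.0000]] (det J = 12.856531).
Solving J·Δ = −F gives Δ = (11.1922, -3.0320).
Then the next iterate is (x, y)₁ = (9.1922, -3.5320).

(9.1922, -3.5320)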